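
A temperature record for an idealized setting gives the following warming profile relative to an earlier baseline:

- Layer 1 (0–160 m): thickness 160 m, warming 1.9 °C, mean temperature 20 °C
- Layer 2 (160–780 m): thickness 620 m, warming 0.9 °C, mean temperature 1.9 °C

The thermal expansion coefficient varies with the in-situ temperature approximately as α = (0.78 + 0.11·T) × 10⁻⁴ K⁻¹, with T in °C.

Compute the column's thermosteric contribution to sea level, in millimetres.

Layer 1: α = (0.78 + 0.11×20)×10⁻⁴ = 2.98×10⁻⁴ K⁻¹
Layer 2: α = (0.78 + 0.11×1.9)×10⁻⁴ = 0.989×10⁻⁴ K⁻¹
Layer 1: 1.9 × 160 × 2.98×10⁻⁴ = 0.090592 m
Layer 2: 0.989×10⁻⁴ × 620 × 0.9 = 0.0551862 m
Δh = 0.090592 + 0.0551862 = 0.1457782 m

about 146 mm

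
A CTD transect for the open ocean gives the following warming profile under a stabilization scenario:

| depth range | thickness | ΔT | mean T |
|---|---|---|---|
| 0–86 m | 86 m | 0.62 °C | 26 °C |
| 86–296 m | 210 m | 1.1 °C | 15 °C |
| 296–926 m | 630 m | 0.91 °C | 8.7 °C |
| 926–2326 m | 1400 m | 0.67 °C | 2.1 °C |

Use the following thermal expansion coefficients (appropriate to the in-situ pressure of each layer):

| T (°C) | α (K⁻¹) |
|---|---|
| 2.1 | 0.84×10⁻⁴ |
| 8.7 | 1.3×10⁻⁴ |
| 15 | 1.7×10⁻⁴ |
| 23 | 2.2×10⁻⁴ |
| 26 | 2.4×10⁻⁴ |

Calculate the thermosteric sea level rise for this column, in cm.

21 cm

Layer 1 at 26 °C → α = 2.4×10⁻⁴ K⁻¹
Layer 2 at 15 °C → α = 1.7×10⁻⁴ K⁻¹
Layer 3 at 8.7 °C → α = 1.3×10⁻⁴ K⁻¹
Layer 4 at 2.1 °C → α = 0.84×10⁻⁴ K⁻¹
Layer 1: 2.4×10⁻⁴ × 0.62 × 86 = 0.0127968 m
Layer 2: 210 × 1.1 × 1.7×10⁻⁴ = 0.03927 m
630 × 0.91 × 1.3×10⁻⁴ = 0.074529 m
0.84×10⁻⁴ × 1400 × 0.67 = 0.078792 m
Δh = 0.0127968 + 0.03927 + 0.074529 + 0.078792 = 0.2053878 m ≈ 21 cm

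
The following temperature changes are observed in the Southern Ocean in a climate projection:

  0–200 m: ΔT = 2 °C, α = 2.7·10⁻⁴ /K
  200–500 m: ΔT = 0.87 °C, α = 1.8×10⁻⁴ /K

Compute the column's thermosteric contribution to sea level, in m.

200 × 2 × 2.7×10⁻⁴ = 0.10800 m
1.8×10⁻⁴ × 0.87 × 300 = 0.04698 m
Δh = 0.10800 + 0.04698 = 0.15498 m

Δh ≈ 0.155 m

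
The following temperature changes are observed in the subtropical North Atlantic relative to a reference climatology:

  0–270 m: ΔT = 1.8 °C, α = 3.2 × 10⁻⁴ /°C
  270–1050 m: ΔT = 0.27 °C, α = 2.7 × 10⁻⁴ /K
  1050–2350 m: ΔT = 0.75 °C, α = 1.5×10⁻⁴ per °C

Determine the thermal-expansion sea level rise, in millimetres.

Layer 1: 1.8 × 270 × 3.2×10⁻⁴ = 0.15552 m
270–1050 m: 780 × 2.7×10⁻⁴ × 0.27 = 0.056862 m
1050–2350 m: 1.5×10⁻⁴ × 0.75 × 1300 = 0.14625 m
Δh = 0.15552 + 0.056862 + 0.14625 = 0.358632 m

360 mm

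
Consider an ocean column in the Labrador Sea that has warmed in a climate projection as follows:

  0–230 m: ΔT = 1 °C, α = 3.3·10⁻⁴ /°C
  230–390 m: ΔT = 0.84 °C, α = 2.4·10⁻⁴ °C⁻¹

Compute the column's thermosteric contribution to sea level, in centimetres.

10.8 cm

0–230 m: 1 × 3.3×10⁻⁴ × 230 = 0.07590 m
Layer 2: 160 × 0.84 × 2.4×10⁻⁴ = 0.032256 m
Δh = 0.07590 + 0.032256 = 0.108156 m ≈ 10.8 cm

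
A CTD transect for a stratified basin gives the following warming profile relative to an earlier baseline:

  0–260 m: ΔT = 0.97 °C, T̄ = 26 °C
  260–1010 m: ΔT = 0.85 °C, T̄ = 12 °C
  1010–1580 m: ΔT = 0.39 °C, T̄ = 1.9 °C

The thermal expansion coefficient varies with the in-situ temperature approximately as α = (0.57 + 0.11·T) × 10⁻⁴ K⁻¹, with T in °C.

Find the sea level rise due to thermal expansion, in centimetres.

Δh ≈ 22.4 cm

Layer 1: α = (0.57 + 0.11×26)×10⁻⁴ = 3.43×10⁻⁴ K⁻¹
Layer 2: α = (0.57 + 0.11×12)×10⁻⁴ = 1.89×10⁻⁴ K⁻¹
Layer 3: α = (0.57 + 0.11×1.9)×10⁻⁴ = 0.779×10⁻⁴ K⁻¹
0.97 × 3.43×10⁻⁴ × 260 = 0.0865046 m
260–1010 m: 0.85 × 1.89×10⁻⁴ × 750 = 0.1204875 m
1010–1580 m: 0.779×10⁻⁴ × 570 × 0.39 = 0.01731717 m
Δh = 0.0865046 + 0.1204875 + 0.01731717 = 0.22430927 m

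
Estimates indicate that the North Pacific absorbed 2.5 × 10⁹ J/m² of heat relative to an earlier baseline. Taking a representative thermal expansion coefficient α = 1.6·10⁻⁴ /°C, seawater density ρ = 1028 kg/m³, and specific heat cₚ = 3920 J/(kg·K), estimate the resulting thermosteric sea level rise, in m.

Δh ≈ 0.0993 m

Δh = αQ/(ρcₚ) = 1.6×10⁻⁴ × 2.5×10⁹ / (1028 × 3920) ≈ 0.099261 m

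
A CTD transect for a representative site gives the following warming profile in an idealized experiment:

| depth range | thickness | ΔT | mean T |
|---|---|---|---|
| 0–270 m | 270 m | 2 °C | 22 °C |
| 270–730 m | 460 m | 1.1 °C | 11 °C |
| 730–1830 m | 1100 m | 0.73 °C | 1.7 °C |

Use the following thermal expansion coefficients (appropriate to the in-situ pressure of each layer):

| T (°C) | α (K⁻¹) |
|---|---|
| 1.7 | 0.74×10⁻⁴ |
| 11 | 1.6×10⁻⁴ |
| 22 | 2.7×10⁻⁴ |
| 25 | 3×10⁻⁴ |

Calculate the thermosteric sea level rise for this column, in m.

about 0.29 m

Layer 1 at 22 °C → α = 2.7×10⁻⁴ K⁻¹
Layer 2 at 11 °C → α = 1.6×10⁻⁴ K⁻¹
Layer 3 at 1.7 °C → α = 0.74×10⁻⁴ K⁻¹
Layer 1: 270 × 2 × 2.7×10⁻⁴ = 0.14580 m
Layer 2: 1.6×10⁻⁴ × 460 × 1.1 = 0.08096 m
730–1830 m: 0.74×10⁻⁴ × 1100 × 0.73 = 0.059422 m
Δh = 0.14580 + 0.08096 + 0.059422 = 0.286182 m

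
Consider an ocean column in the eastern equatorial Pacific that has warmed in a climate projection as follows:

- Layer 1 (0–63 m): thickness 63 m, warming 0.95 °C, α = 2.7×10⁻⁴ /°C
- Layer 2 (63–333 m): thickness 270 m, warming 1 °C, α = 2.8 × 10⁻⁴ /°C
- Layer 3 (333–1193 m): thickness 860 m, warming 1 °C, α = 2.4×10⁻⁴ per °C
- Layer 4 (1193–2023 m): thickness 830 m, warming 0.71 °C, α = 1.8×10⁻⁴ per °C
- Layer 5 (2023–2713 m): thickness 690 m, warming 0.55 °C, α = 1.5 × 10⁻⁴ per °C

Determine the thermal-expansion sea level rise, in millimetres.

Layer 1: 63 × 0.95 × 2.7×10⁻⁴ = 0.0161595 m
270 × 1 × 2.8×10⁻⁴ = 0.07560 m
Layer 3: 2.4×10⁻⁴ × 1 × 860 = 0.20640 m
1.8×10⁻⁴ × 830 × 0.71 = 0.106074 m
2023–2713 m: 1.5×10⁻⁴ × 690 × 0.55 = 0.056925 m
Δh = 0.0161595 + 0.07560 + 0.20640 + 0.106074 + 0.056925 = 0.4611585 m

about 461 mm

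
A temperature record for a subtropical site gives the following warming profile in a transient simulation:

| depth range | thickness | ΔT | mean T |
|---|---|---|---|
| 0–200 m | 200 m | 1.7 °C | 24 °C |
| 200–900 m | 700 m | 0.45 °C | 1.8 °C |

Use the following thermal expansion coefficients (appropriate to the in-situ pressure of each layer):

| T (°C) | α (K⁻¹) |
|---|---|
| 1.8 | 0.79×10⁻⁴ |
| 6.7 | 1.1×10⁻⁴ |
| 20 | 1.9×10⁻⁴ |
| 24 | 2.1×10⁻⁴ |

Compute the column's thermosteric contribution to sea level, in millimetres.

about 96.3 mm

Layer 1 at 24 °C → α = 2.1×10⁻⁴ K⁻¹
Layer 2 at 1.8 °C → α = 0.79×10⁻⁴ K⁻¹
0–200 m: 1.7 × 200 × 2.1×10⁻⁴ = 0.07140 m
200–900 m: 700 × 0.79×10⁻⁴ × 0.45 = 0.024885 m
Δh = 0.07140 + 0.024885 = 0.096285 m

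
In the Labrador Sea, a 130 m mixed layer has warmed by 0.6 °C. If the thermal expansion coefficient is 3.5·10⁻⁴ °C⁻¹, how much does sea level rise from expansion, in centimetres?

about 2.7 cm

Δh = αΔT·H = 3.5×10⁻⁴ × 0.6 × 130 = 0.02730 m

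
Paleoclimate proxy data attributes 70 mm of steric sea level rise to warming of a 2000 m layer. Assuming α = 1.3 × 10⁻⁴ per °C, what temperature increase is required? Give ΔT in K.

0.269 K

ΔT = Δh/(αH) = 0.07 / (1.3×10⁻⁴ × 2000) ≈ 0.2692 K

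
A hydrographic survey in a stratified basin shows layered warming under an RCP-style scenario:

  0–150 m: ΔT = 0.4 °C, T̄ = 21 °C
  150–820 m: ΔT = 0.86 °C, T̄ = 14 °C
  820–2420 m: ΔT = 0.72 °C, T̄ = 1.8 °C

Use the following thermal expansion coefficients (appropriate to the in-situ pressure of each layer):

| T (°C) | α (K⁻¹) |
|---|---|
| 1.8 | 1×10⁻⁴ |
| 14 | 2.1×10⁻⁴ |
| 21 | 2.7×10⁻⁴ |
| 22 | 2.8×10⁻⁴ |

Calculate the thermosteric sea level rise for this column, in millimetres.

Layer 1 at 21 °C → α = 2.7×10⁻⁴ K⁻¹
Layer 2 at 14 °C → α = 2.1×10⁻⁴ K⁻¹
Layer 3 at 1.8 °C → α = 1×10⁻⁴ K⁻¹
Layer 1: 150 × 2.7×10⁻⁴ × 0.4 = 0.01620 m
0.86 × 670 × 2.1×10⁻⁴ = 0.121002 m
820–2420 m: 1×10⁻⁴ × 0.72 × 1600 = 0.11520 m
Δh = 0.01620 + 0.121002 + 0.11520 = 0.252402 m ≈ 252 mm

252 mm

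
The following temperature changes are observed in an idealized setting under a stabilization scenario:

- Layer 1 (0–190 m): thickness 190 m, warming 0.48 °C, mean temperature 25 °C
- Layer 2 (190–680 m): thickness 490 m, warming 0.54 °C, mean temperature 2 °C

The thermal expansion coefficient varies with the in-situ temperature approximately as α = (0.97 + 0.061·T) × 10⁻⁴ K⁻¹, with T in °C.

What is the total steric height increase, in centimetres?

5.16 cm of thermosteric rise

Layer 1: α = (0.97 + 0.061×25)×10⁻⁴ = 2.495×10⁻⁴ K⁻¹
Layer 2: α = (0.97 + 0.061×2)×10⁻⁴ = 1.092×10⁻⁴ K⁻¹
0.48 × 190 × 2.495×10⁻⁴ = 0.0227544 m
0.54 × 490 × 1.092×10⁻⁴ = 0.02889432 m
Δh = 0.0227544 + 0.02889432 = 0.05164872 m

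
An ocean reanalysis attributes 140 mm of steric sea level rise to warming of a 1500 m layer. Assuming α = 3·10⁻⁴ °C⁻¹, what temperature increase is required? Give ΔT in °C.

ΔT = Δh/(αH) = 0.14 / (3×10⁻⁴ × 1500) ≈ 0.3111 °C

0.311 °C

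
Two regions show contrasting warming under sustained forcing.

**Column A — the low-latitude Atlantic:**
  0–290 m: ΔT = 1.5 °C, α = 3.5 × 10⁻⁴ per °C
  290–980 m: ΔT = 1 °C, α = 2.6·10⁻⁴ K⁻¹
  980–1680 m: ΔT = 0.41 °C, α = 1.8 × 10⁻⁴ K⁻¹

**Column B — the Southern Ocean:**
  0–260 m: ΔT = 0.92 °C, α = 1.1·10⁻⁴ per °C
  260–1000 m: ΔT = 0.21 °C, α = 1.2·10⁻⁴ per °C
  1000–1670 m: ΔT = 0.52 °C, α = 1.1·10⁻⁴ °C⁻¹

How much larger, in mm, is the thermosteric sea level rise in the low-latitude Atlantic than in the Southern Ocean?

300 mm

A Layer 1: 1.5 × 3.5×10⁻⁴ × 290 = 0.15225 m
A Layer 2: 690 × 2.6×10⁻⁴ × 1 = 0.17940 m
A 980–1680 m: 0.41 × 700 × 1.8×10⁻⁴ = 0.05166 m
A total: 0.38331 m
B Layer 1: 0.92 × 260 × 1.1×10⁻⁴ = 0.026312 m
B Layer 2: 0.21 × 740 × 1.2×10⁻⁴ = 0.018648 m
B 0.52 × 1.1×10⁻⁴ × 670 = 0.038324 m
B total: 0.083284 m
Difference: 0.38331 − 0.083284 = 0.300026 m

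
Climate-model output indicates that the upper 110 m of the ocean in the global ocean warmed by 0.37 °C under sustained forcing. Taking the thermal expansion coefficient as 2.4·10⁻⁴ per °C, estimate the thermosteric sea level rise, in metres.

0.0098 m

Δh = αΔT·H = 2.4×10⁻⁴ × 0.37 × 110 = 0.009768 m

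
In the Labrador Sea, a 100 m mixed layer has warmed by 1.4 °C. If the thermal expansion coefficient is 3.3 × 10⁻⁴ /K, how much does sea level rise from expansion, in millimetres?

Δh = αΔT·H = 3.3×10⁻⁴ × 1.4 × 100 = 0.04620 m

Δh ≈ 46.2 mm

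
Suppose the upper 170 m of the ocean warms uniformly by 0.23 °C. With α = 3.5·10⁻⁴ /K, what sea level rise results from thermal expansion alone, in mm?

Δh = αΔT·H = 3.5×10⁻⁴ × 0.23 × 170 = 0.013685 m

13.7 mm of thermosteric rise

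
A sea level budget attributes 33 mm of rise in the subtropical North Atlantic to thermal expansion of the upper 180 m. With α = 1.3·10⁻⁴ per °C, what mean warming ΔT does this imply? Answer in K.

about 1.41 K

ΔT = Δh/(αH) = 0.033 / (1.3×10⁻⁴ × 180) ≈ 1.410 K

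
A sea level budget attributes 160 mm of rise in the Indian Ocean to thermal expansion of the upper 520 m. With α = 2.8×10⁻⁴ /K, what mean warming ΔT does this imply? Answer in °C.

1.10 °C

ΔT = Δh/(αH) = 0.16 / (2.8×10⁻⁴ × 520) ≈ 1.099 °C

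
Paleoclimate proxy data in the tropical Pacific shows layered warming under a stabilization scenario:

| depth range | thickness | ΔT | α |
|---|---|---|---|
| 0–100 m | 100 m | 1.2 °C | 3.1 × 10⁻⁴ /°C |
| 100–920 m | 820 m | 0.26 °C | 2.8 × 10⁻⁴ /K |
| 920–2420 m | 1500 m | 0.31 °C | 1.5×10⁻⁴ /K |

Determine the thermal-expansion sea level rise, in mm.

Layer 1: 3.1×10⁻⁴ × 100 × 1.2 = 0.03720 m
100–920 m: 2.8×10⁻⁴ × 0.26 × 820 = 0.059696 m
920–2420 m: 1500 × 1.5×10⁻⁴ × 0.31 = 0.06975 m
Δh = 0.03720 + 0.059696 + 0.06975 = 0.166646 m ≈ 167 mm

167 mm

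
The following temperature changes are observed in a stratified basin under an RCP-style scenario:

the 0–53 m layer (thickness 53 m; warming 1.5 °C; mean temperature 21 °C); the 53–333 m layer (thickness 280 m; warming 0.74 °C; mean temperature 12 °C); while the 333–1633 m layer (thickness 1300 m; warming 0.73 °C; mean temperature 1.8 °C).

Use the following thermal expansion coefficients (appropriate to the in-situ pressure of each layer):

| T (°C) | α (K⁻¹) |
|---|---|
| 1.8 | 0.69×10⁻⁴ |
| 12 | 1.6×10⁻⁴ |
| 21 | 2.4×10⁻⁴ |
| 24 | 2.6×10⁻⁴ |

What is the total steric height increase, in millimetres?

Layer 1 at 21 °C → α = 2.4×10⁻⁴ K⁻¹
Layer 2 at 12 °C → α = 1.6×10⁻⁴ K⁻¹
Layer 3 at 1.8 °C → α = 0.69×10⁻⁴ K⁻¹
Layer 1: 1.5 × 2.4×10⁻⁴ × 53 = 0.01908 m
Layer 2: 0.74 × 1.6×10⁻⁴ × 280 = 0.033152 m
1300 × 0.73 × 0.69×10⁻⁴ = 0.065481 m
Δh = 0.01908 + 0.033152 + 0.065481 = 0.117713 m

about 120 mm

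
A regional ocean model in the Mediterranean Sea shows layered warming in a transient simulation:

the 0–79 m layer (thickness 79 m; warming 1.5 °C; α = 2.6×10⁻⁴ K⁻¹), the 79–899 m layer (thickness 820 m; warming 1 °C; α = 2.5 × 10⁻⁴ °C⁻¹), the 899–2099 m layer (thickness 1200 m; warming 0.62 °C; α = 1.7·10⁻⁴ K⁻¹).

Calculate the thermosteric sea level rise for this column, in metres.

about 0.362 m

1.5 × 79 × 2.6×10⁻⁴ = 0.03081 m
820 × 1 × 2.5×10⁻⁴ = 0.20500 m
1200 × 0.62 × 1.7×10⁻⁴ = 0.12648 m
Δh = 0.03081 + 0.20500 + 0.12648 = 0.36229 m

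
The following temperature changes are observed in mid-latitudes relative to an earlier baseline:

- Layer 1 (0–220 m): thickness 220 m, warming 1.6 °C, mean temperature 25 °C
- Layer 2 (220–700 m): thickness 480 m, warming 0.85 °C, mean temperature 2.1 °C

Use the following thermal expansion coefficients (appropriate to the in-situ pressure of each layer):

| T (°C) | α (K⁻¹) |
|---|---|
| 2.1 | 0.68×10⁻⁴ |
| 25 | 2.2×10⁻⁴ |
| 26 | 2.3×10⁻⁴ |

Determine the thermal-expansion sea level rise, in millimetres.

105 mm

Layer 1 at 25 °C → α = 2.2×10⁻⁴ K⁻¹
Layer 2 at 2.1 °C → α = 0.68×10⁻⁴ K⁻¹
1.6 × 220 × 2.2×10⁻⁴ = 0.07744 m
220–700 m: 480 × 0.68×10⁻⁴ × 0.85 = 0.027744 m
Δh = 0.07744 + 0.027744 = 0.105184 m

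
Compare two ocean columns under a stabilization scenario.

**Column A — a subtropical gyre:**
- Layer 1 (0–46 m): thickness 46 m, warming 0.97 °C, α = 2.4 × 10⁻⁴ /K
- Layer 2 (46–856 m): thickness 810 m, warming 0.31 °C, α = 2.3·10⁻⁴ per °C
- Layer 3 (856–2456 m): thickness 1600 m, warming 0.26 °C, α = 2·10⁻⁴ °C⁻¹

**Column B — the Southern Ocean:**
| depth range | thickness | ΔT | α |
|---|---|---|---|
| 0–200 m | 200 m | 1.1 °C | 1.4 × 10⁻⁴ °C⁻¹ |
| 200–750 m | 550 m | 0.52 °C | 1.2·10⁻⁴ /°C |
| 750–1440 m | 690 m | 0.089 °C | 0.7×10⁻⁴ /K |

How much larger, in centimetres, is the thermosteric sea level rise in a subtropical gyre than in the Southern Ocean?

Δh_A − Δh_B ≈ 8.2 cm

A Layer 1: 2.4×10⁻⁴ × 0.97 × 46 = 0.0107088 m
A 46–856 m: 0.31 × 2.3×10⁻⁴ × 810 = 0.057753 m
A 1600 × 0.26 × 2×10⁻⁴ = 0.08320 m
A total: 0.1516618 m
B 0–200 m: 1.1 × 1.4×10⁻⁴ × 200 = 0.03080 m
B 0.52 × 1.2×10⁻⁴ × 550 = 0.03432 m
B Layer 3: 690 × 0.7×10⁻⁴ × 0.089 = 0.0042987 m
B total: 0.0694187 m
Difference: 0.1516618 − 0.0694187 = 0.0822431 m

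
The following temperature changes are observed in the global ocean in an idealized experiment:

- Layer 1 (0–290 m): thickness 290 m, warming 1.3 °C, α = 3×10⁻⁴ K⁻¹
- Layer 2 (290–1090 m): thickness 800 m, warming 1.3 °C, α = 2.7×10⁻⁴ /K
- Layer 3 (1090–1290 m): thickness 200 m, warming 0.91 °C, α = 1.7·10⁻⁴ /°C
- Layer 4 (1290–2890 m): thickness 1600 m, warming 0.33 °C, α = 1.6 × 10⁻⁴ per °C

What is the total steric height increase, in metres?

Δh ≈ 0.509 m

Layer 1: 3×10⁻⁴ × 1.3 × 290 = 0.11310 m
Layer 2: 800 × 1.3 × 2.7×10⁻⁴ = 0.28080 m
1090–1290 m: 1.7×10⁻⁴ × 200 × 0.91 = 0.03094 m
Layer 4: 1600 × 0.33 × 1.6×10⁻⁴ = 0.08448 m
Δh = 0.11310 + 0.28080 + 0.03094 + 0.08448 = 0.50932 m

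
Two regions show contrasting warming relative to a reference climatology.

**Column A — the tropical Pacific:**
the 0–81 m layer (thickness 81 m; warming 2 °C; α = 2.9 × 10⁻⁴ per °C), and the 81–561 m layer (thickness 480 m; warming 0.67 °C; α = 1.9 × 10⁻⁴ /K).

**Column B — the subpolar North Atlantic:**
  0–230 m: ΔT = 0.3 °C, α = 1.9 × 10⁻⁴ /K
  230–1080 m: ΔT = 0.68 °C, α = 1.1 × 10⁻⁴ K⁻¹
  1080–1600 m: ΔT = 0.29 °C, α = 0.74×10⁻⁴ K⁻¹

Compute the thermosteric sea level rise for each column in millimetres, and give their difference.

A 2.9×10⁻⁴ × 2 × 81 = 0.04698 m
A 480 × 0.67 × 1.9×10⁻⁴ = 0.061104 m
A total: 0.108084 m
B Layer 1: 0.3 × 1.9×10⁻⁴ × 230 = 0.01311 m
B Layer 2: 1.1×10⁻⁴ × 0.68 × 850 = 0.06358 m
B 0.29 × 0.74×10⁻⁴ × 520 = 0.0111592 m
B total: 0.0878492 m
Difference: 0.108084 − 0.0878492 = 0.0202348 m

A: 110 mm; B: 88 mm; difference 20 mm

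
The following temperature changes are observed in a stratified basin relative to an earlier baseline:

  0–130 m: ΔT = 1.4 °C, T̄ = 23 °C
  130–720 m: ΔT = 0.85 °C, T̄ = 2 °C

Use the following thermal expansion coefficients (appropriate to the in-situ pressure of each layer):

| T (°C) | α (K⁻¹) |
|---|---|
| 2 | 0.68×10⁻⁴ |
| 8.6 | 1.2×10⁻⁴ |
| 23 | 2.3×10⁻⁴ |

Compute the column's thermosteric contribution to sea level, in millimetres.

Layer 1 at 23 °C → α = 2.3×10⁻⁴ K⁻¹
Layer 2 at 2 °C → α = 0.68×10⁻⁴ K⁻¹
0–130 m: 130 × 1.4 × 2.3×10⁻⁴ = 0.04186 m
130–720 m: 590 × 0.85 × 0.68×10⁻⁴ = 0.034102 m
Δh = 0.04186 + 0.034102 = 0.075962 m ≈ 76.0 mm

76.0 mm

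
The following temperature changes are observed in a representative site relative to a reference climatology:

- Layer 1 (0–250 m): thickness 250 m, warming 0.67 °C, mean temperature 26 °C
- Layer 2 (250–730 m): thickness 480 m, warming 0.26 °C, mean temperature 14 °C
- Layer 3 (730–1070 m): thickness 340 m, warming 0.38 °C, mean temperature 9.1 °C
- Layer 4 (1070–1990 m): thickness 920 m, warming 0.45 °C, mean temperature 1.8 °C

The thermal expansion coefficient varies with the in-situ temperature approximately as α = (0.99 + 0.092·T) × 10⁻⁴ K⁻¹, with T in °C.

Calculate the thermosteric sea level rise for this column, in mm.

157 mm

Layer 1: α = (0.99 + 0.092×26)×10⁻⁴ = 3.382×10⁻⁴ K⁻¹
Layer 2: α = (0.99 + 0.092×14)×10⁻⁴ = 2.278×10⁻⁴ K⁻¹
Layer 3: α = (0.99 + 0.092×9.1)×10⁻⁴ = 1.8272×10⁻⁴ K⁻¹
Layer 4: α = (0.99 + 0.092×1.8)×10⁻⁴ = 1.1556×10⁻⁴ K⁻¹
3.382×10⁻⁴ × 0.67 × 250 = 0.0566485 m
250–730 m: 480 × 2.278×10⁻⁴ × 0.26 = 0.02842944 m
1.8272×10⁻⁴ × 340 × 0.38 = 0.023607424 m
1070–1990 m: 1.1556×10⁻⁴ × 920 × 0.45 = 0.04784184 m
Δh = 0.0566485 + 0.02842944 + 0.023607424 + 0.04784184 = 0.156527204 m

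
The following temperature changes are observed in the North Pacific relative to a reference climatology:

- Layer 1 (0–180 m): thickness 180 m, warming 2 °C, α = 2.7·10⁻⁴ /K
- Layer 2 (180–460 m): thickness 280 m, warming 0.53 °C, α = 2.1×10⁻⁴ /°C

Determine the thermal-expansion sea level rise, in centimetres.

12.8 cm

Layer 1: 2 × 180 × 2.7×10⁻⁴ = 0.09720 m
180–460 m: 2.1×10⁻⁴ × 0.53 × 280 = 0.031164 m
Δh = 0.09720 + 0.031164 = 0.128364 m ≈ 12.8 cm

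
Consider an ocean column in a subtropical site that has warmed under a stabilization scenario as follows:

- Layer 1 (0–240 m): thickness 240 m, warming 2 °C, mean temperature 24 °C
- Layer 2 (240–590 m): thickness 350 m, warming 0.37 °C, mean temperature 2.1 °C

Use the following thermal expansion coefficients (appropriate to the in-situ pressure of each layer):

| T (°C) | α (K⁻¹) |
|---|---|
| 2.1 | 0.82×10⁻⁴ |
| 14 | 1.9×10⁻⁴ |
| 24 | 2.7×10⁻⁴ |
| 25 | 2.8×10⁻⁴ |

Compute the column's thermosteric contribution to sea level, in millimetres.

Layer 1 at 24 °C → α = 2.7×10⁻⁴ K⁻¹
Layer 2 at 2.1 °C → α = 0.82×10⁻⁴ K⁻¹
Layer 1: 2 × 2.7×10⁻⁴ × 240 = 0.12960 m
Layer 2: 350 × 0.82×10⁻⁴ × 0.37 = 0.010619 m
Δh = 0.12960 + 0.010619 = 0.140219 m ≈ 140 mm

Δh = 140 mm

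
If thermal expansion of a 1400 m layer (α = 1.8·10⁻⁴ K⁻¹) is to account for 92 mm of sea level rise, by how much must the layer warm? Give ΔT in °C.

ΔT = Δh/(αH) = 0.092 / (1.8×10⁻⁴ × 1400) ≈ 0.3651 °C

0.37 °C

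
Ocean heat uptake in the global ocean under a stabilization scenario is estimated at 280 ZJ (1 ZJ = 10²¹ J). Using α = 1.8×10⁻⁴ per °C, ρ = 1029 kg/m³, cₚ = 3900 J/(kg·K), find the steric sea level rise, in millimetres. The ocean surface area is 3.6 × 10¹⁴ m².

Per unit area: Q = 280×10²¹ / (3.6×10¹⁴) ≈ 7.778×10⁸ J/m²
Δh = αQ/(ρcₚ) = 1.8×10⁻⁴ × 7.778×10⁸ / (1029 × 3900) ≈ 0.034887 m

Δh = 35 mm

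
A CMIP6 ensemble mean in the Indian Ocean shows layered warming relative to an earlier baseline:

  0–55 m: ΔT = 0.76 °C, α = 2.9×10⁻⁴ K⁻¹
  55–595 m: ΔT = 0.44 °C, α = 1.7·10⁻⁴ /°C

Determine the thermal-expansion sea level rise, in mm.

53 mm

0.76 × 2.9×10⁻⁴ × 55 = 0.012122 m
Layer 2: 1.7×10⁻⁴ × 540 × 0.44 = 0.040392 m
Δh = 0.012122 + 0.040392 = 0.052514 m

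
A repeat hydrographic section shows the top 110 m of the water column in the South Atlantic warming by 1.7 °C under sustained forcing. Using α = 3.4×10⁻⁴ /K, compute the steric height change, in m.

Δh = αΔT·H = 3.4×10⁻⁴ × 1.7 × 110 = 0.06358 m

Δh = 0.0636 m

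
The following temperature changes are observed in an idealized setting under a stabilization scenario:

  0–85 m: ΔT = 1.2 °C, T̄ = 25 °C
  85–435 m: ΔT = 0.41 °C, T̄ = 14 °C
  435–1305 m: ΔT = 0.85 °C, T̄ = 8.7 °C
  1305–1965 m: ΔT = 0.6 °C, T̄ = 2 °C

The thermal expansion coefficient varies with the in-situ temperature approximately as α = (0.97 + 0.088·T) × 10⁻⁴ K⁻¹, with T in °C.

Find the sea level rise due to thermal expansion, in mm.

Layer 1: α = (0.97 + 0.088×25)×10⁻⁴ = 3.17×10⁻⁴ K⁻¹
Layer 2: α = (0.97 + 0.088×14)×10⁻⁴ = 2.202×10⁻⁴ K⁻¹
Layer 3: α = (0.97 + 0.088×8.7)×10⁻⁴ = 1.7356×10⁻⁴ K⁻¹
Layer 4: α = (0.97 + 0.088×2)×10⁻⁴ = 1.146×10⁻⁴ K⁻¹
85 × 3.17×10⁻⁴ × 1.2 = 0.032334 m
Layer 2: 350 × 0.41 × 2.202×10⁻⁴ = 0.0315987 m
870 × 1.7356×10⁻⁴ × 0.85 = 0.12834762 m
0.6 × 1.146×10⁻⁴ × 660 = 0.0453816 m
Δh = 0.032334 + 0.0315987 + 0.12834762 + 0.0453816 = 0.23766192 m ≈ 238 mm

about 238 mm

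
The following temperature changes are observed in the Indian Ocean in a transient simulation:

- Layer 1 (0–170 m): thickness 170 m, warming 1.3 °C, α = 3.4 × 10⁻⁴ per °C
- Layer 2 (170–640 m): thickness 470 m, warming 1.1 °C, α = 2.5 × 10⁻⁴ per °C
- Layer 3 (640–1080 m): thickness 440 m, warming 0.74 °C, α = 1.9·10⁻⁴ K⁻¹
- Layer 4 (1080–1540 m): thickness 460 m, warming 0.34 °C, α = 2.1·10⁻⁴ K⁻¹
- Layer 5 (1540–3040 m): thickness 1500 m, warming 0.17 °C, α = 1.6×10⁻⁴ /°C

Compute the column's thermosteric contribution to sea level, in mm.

Δh ≈ 340 mm

Layer 1: 1.3 × 170 × 3.4×10⁻⁴ = 0.07514 m
470 × 2.5×10⁻⁴ × 1.1 = 0.12925 m
0.74 × 440 × 1.9×10⁻⁴ = 0.061864 m
0.34 × 460 × 2.1×10⁻⁴ = 0.032844 m
Layer 5: 0.17 × 1500 × 1.6×10⁻⁴ = 0.04080 m
Δh = 0.07514 + 0.12925 + 0.061864 + 0.032844 + 0.04080 = 0.339898 m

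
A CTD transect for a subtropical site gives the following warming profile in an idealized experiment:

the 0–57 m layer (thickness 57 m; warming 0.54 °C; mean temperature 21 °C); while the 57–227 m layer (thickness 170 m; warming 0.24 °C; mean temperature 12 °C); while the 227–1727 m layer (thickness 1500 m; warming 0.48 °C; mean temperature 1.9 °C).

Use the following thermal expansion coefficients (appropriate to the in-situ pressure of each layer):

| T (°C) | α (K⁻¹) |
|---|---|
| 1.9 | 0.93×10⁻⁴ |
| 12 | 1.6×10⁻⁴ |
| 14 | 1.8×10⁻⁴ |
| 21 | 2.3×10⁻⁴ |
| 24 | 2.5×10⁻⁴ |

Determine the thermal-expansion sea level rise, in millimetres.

Layer 1 at 21 °C → α = 2.3×10⁻⁴ K⁻¹
Layer 2 at 12 °C → α = 1.6×10⁻⁴ K⁻¹
Layer 3 at 1.9 °C → α = 0.93×10⁻⁴ K⁻¹
Layer 1: 0.54 × 2.3×10⁻⁴ × 57 = 0.0070794 m
Layer 2: 1.6×10⁻⁴ × 0.24 × 170 = 0.006528 m
1500 × 0.93×10⁻⁴ × 0.48 = 0.06696 m
Δh = 0.0070794 + 0.006528 + 0.06696 = 0.0805674 m

80.6 mm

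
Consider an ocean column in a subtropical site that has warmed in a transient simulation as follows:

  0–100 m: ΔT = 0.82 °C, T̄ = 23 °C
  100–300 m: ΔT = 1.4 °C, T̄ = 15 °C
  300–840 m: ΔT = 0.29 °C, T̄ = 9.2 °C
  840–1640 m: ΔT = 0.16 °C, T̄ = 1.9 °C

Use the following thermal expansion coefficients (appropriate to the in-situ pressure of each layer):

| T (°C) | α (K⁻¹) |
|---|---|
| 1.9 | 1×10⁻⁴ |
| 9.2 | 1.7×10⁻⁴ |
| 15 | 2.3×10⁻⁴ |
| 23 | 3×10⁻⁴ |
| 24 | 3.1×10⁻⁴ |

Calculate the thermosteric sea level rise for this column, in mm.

Layer 1 at 23 °C → α = 3×10⁻⁴ K⁻¹
Layer 2 at 15 °C → α = 2.3×10⁻⁴ K⁻¹
Layer 3 at 9.2 °C → α = 1.7×10⁻⁴ K⁻¹
Layer 4 at 1.9 °C → α = 1×10⁻⁴ K⁻¹
0–100 m: 100 × 0.82 × 3×10⁻⁴ = 0.02460 m
2.3×10⁻⁴ × 1.4 × 200 = 0.06440 m
0.29 × 1.7×10⁻⁴ × 540 = 0.026622 m
Layer 4: 1×10⁻⁴ × 800 × 0.16 = 0.01280 m
Δh = 0.02460 + 0.06440 + 0.026622 + 0.01280 = 0.128422 m

about 130 mm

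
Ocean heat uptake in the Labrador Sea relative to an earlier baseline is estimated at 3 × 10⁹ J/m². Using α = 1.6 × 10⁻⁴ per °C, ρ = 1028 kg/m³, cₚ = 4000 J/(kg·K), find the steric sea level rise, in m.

Δh = 0.117 m

Δh = αQ/(ρcₚ) = 1.6×10⁻⁴ × 3×10⁹ / (1028 × 4000) ≈ 0.11673 m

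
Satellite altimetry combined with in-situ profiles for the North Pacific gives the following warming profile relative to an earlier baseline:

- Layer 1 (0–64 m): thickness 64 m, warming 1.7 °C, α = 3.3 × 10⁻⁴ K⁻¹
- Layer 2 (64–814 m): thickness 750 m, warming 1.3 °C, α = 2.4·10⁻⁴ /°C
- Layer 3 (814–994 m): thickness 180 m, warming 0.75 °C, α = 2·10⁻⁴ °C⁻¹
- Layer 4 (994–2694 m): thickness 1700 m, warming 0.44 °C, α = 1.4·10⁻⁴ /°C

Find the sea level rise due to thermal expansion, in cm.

40.2 cm

Layer 1: 1.7 × 64 × 3.3×10⁻⁴ = 0.035904 m
2.4×10⁻⁴ × 750 × 1.3 = 0.23400 m
2×10⁻⁴ × 0.75 × 180 = 0.02700 m
994–2694 m: 0.44 × 1.4×10⁻⁴ × 1700 = 0.10472 m
Δh = 0.035904 + 0.23400 + 0.02700 + 0.10472 = 0.401624 m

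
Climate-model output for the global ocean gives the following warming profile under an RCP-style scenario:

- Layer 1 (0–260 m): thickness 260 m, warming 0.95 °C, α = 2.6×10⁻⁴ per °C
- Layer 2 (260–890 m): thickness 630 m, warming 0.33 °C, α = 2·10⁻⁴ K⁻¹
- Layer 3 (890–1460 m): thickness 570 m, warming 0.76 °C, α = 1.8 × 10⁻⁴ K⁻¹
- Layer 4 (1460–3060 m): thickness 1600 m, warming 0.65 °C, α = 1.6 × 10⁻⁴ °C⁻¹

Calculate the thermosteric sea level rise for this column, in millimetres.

Δh ≈ 350 mm

0–260 m: 2.6×10⁻⁴ × 260 × 0.95 = 0.06422 m
Layer 2: 2×10⁻⁴ × 630 × 0.33 = 0.04158 m
0.76 × 1.8×10⁻⁴ × 570 = 0.077976 m
0.65 × 1.6×10⁻⁴ × 1600 = 0.16640 m
Δh = 0.06422 + 0.04158 + 0.077976 + 0.16640 = 0.350176 m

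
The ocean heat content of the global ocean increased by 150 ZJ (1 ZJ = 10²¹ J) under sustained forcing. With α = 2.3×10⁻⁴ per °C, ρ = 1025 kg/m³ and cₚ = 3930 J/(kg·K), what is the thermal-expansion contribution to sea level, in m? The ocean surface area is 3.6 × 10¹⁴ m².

0.0238 m

Per unit area: Q = 150×10²¹ / (3.6×10¹⁴) ≈ 4.167×10⁸ J/m²
Δh = αQ/(ρcₚ) = 2.3×10⁻⁴ × 4.167×10⁸ / (1025 × 3930) ≈ 0.023792 m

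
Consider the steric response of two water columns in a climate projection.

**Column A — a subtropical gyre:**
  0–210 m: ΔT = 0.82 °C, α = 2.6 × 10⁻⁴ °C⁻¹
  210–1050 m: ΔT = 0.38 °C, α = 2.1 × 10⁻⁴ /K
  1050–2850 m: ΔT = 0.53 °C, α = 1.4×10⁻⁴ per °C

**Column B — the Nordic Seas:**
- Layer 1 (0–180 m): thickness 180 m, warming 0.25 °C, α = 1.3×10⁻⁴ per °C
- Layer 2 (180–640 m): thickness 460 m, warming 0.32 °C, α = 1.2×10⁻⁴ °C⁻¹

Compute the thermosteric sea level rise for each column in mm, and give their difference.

A 0–210 m: 2.6×10⁻⁴ × 0.82 × 210 = 0.044772 m
A 210–1050 m: 2.1×10⁻⁴ × 0.38 × 840 = 0.067032 m
A Layer 3: 1800 × 1.4×10⁻⁴ × 0.53 = 0.13356 m
A total: 0.245364 m
B 180 × 0.25 × 1.3×10⁻⁴ = 0.00585 m
B 180–640 m: 460 × 0.32 × 1.2×10⁻⁴ = 0.017664 m
B total: 0.023514 m
Difference: 0.245364 − 0.023514 = 0.22185 m

Δh_A ≈ 245 mm, Δh_B ≈ 23.5 mm; difference ≈ 222 mm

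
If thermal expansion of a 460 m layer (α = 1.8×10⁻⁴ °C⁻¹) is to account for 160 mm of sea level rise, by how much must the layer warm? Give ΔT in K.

1.93 K

ΔT = Δh/(αH) = 0.16 / (1.8×10⁻⁴ × 460) ≈ 1.932 K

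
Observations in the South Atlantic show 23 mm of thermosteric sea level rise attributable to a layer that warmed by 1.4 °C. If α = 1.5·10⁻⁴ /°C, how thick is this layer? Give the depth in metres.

about 110 m

H = Δh/(αΔT) = 0.023 / (1.5×10⁻⁴ × 1.4) ≈ 109.5 m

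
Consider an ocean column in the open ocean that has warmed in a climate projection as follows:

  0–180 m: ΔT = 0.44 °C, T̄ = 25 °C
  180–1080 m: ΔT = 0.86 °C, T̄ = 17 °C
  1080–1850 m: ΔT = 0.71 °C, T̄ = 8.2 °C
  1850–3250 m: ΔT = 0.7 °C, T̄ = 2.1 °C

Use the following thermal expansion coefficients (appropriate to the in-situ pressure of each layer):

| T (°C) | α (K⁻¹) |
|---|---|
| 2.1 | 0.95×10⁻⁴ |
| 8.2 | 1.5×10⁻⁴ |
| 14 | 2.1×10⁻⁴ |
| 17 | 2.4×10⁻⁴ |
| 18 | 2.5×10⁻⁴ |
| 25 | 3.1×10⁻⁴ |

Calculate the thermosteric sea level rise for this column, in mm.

Layer 1 at 25 °C → α = 3.1×10⁻⁴ K⁻¹
Layer 2 at 17 °C → α = 2.4×10⁻⁴ K⁻¹
Layer 3 at 8.2 °C → α = 1.5×10⁻⁴ K⁻¹
Layer 4 at 2.1 °C → α = 0.95×10⁻⁴ K⁻¹
Layer 1: 3.1×10⁻⁴ × 180 × 0.44 = 0.024552 m
Layer 2: 2.4×10⁻⁴ × 0.86 × 900 = 0.18576 m
Layer 3: 770 × 1.5×10⁻⁴ × 0.71 = 0.082005 m
1850–3250 m: 0.7 × 0.95×10⁻⁴ × 1400 = 0.09310 m
Δh = 0.024552 + 0.18576 + 0.082005 + 0.09310 = 0.385417 m

Δh = 385 mm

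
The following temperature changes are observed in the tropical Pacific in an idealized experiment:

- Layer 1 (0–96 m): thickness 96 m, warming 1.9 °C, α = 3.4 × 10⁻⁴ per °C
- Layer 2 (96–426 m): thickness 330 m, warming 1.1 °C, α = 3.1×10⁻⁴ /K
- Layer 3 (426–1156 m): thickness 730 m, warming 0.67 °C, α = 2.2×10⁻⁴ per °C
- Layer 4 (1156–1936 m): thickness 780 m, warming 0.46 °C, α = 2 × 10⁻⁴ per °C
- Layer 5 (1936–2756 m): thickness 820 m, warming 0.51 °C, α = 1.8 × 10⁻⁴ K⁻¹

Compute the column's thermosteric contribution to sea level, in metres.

0.43 m of thermosteric rise

96 × 3.4×10⁻⁴ × 1.9 = 0.062016 m
Layer 2: 1.1 × 3.1×10⁻⁴ × 330 = 0.11253 m
426–1156 m: 0.67 × 2.2×10⁻⁴ × 730 = 0.107602 m
2×10⁻⁴ × 0.46 × 780 = 0.07176 m
0.51 × 820 × 1.8×10⁻⁴ = 0.075276 m
Δh = 0.062016 + 0.11253 + 0.107602 + 0.07176 + 0.075276 = 0.429184 m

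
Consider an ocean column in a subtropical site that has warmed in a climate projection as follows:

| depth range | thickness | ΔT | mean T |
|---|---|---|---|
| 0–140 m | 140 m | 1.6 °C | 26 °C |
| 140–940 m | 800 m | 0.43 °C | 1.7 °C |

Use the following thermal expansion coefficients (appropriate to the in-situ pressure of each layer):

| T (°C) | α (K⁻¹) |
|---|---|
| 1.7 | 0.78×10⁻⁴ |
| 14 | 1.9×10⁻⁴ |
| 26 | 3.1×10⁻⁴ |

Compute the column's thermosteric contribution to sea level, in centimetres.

Δh ≈ 9.63 cm

Layer 1 at 26 °C → α = 3.1×10⁻⁴ K⁻¹
Layer 2 at 1.7 °C → α = 0.78×10⁻⁴ K⁻¹
0–140 m: 140 × 1.6 × 3.1×10⁻⁴ = 0.06944 m
0.43 × 0.78×10⁻⁴ × 800 = 0.026832 m
Δh = 0.06944 + 0.026832 = 0.096272 m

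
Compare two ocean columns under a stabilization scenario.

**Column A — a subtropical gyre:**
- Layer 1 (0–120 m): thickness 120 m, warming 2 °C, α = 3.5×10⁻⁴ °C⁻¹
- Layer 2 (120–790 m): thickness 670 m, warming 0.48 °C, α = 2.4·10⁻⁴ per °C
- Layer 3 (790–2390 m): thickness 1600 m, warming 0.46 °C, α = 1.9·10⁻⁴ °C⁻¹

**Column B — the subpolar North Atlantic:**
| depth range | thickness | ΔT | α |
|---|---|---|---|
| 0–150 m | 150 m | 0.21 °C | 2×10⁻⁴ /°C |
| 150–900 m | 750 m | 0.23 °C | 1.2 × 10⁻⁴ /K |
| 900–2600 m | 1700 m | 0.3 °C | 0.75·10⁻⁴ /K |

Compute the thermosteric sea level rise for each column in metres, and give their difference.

A 0–120 m: 3.5×10⁻⁴ × 120 × 2 = 0.08400 m
A 120–790 m: 670 × 0.48 × 2.4×10⁻⁴ = 0.077184 m
A Layer 3: 1600 × 1.9×10⁻⁴ × 0.46 = 0.13984 m
A total: 0.301024 m
B Layer 1: 0.21 × 2×10⁻⁴ × 150 = 0.00630 m
B 750 × 1.2×10⁻⁴ × 0.23 = 0.02070 m
B 900–2600 m: 0.3 × 1700 × 0.75×10⁻⁴ = 0.03825 m
B total: 0.06525 m
Difference: 0.301024 − 0.06525 = 0.235774 m

Δh_A ≈ 0.30 m, Δh_B ≈ 0.065 m; difference ≈ 0.24 m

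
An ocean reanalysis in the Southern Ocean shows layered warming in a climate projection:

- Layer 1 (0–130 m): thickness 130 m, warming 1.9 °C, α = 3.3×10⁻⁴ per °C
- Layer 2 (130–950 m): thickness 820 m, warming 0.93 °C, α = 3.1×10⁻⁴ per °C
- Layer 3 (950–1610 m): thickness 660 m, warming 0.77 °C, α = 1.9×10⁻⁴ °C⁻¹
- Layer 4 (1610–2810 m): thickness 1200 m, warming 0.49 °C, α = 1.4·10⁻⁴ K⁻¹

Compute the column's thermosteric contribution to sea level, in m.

0.497 m of thermosteric rise

Layer 1: 130 × 1.9 × 3.3×10⁻⁴ = 0.08151 m
130–950 m: 3.1×10⁻⁴ × 0.93 × 820 = 0.236406 m
660 × 1.9×10⁻⁴ × 0.77 = 0.096558 m
Layer 4: 1.4×10⁻⁴ × 1200 × 0.49 = 0.08232 m
Δh = 0.08151 + 0.236406 + 0.096558 + 0.08232 = 0.496794 m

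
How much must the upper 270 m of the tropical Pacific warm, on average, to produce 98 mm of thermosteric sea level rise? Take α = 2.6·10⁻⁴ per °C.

ΔT = Δh/(αH) = 0.098 / (2.6×10⁻⁴ × 270) ≈ 1.396 °C

1.4 °C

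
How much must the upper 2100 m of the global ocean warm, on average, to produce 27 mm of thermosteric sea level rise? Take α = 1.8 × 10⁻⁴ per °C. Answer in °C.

ΔT ≈ 0.0714 °C

ΔT = Δh/(αH) = 0.027 / (1.8×10⁻⁴ × 2100) ≈ 0.07143 °C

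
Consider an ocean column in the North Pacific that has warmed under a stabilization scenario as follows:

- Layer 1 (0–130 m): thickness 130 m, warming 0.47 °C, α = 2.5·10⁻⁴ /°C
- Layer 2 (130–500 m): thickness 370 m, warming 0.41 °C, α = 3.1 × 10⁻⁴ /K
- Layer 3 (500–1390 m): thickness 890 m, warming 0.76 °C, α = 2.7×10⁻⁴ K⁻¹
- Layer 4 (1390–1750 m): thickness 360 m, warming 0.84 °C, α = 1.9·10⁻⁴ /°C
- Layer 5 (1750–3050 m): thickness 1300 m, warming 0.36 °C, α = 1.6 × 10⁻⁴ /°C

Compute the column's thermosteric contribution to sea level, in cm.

37.7 cm

2.5×10⁻⁴ × 0.47 × 130 = 0.015275 m
130–500 m: 3.1×10⁻⁴ × 0.41 × 370 = 0.047027 m
Layer 3: 2.7×10⁻⁴ × 0.76 × 890 = 0.182628 m
0.84 × 1.9×10⁻⁴ × 360 = 0.057456 m
1.6×10⁻⁴ × 0.36 × 1300 = 0.07488 m
Δh = 0.015275 + 0.047027 + 0.182628 + 0.057456 + 0.07488 = 0.377266 m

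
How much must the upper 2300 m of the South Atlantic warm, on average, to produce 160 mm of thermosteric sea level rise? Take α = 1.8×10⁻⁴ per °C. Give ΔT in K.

0.39 K

ΔT = Δh/(αH) = 0.16 / (1.8×10⁻⁴ × 2300) ≈ 0.3865 K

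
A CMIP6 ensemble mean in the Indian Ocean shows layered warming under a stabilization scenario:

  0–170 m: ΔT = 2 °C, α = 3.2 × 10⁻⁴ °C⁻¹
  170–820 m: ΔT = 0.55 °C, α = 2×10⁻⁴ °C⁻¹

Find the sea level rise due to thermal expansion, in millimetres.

about 180 mm

3.2×10⁻⁴ × 170 × 2 = 0.10880 m
Layer 2: 0.55 × 650 × 2×10⁻⁴ = 0.07150 m
Δh = 0.10880 + 0.07150 = 0.18030 m ≈ 180 mm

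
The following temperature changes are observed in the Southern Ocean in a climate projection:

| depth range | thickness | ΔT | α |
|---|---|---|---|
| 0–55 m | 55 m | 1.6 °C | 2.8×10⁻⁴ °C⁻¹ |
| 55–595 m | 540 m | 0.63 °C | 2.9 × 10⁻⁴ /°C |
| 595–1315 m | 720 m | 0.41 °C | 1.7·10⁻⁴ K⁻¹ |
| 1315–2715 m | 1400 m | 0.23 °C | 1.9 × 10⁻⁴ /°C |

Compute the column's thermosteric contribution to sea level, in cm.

2.8×10⁻⁴ × 1.6 × 55 = 0.02464 m
55–595 m: 0.63 × 540 × 2.9×10⁻⁴ = 0.098658 m
595–1315 m: 1.7×10⁻⁴ × 0.41 × 720 = 0.050184 m
Layer 4: 1.9×10⁻⁴ × 1400 × 0.23 = 0.06118 m
Δh = 0.02464 + 0.098658 + 0.050184 + 0.06118 = 0.234662 m

about 23 cm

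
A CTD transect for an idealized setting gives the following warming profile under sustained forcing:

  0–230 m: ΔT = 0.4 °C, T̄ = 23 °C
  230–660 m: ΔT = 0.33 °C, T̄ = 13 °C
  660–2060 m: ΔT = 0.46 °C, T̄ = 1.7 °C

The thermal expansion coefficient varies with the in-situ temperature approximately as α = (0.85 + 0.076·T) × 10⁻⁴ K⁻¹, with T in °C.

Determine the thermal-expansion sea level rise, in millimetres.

113 mm of thermosteric rise

Layer 1: α = (0.85 + 0.076×23)×10⁻⁴ = 2.598×10⁻⁴ K⁻¹
Layer 2: α = (0.85 + 0.076×13)×10⁻⁴ = 1.838×10⁻⁴ K⁻¹
Layer 3: α = (0.85 + 0.076×1.7)×10⁻⁴ = 0.9792×10⁻⁴ K⁻¹
230 × 2.598×10⁻⁴ × 0.4 = 0.0239016 m
430 × 0.33 × 1.838×10⁻⁴ = 0.02608122 m
Layer 3: 1400 × 0.9792×10⁻⁴ × 0.46 = 0.06306048 m
Δh = 0.0239016 + 0.02608122 + 0.06306048 = 0.1130433 m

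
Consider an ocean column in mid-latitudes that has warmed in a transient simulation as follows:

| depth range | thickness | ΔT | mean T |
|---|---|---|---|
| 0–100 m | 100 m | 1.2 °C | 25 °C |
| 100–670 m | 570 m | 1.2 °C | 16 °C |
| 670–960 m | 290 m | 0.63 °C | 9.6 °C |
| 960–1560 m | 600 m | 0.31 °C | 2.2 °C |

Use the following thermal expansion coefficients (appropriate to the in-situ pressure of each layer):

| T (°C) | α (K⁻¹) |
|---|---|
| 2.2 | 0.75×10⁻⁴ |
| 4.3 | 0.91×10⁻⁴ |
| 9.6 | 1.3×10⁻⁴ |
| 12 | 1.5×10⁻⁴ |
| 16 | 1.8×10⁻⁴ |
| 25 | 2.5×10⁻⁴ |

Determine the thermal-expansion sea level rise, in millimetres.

Layer 1 at 25 °C → α = 2.5×10⁻⁴ K⁻¹
Layer 2 at 16 °C → α = 1.8×10⁻⁴ K⁻¹
Layer 3 at 9.6 °C → α = 1.3×10⁻⁴ K⁻¹
Layer 4 at 2.2 °C → α = 0.75×10⁻⁴ K⁻¹
0–100 m: 100 × 1.2 × 2.5×10⁻⁴ = 0.03000 m
1.2 × 1.8×10⁻⁴ × 570 = 0.12312 m
Layer 3: 0.63 × 1.3×10⁻⁴ × 290 = 0.023751 m
600 × 0.31 × 0.75×10⁻⁴ = 0.01395 m
Δh = 0.03000 + 0.12312 + 0.023751 + 0.01395 = 0.190821 m

190 mm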